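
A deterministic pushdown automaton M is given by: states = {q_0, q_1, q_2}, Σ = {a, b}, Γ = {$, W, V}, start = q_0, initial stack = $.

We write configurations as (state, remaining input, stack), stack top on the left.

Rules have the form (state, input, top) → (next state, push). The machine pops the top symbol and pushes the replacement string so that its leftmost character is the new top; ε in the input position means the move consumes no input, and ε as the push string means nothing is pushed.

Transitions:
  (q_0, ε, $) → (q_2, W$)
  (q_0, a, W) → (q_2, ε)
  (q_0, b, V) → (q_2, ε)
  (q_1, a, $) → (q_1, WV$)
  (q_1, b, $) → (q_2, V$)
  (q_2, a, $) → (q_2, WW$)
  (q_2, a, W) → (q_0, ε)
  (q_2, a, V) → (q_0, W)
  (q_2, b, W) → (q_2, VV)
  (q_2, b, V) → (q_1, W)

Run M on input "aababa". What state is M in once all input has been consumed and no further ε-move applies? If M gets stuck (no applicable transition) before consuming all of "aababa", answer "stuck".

stuck

(q_0, aababa, $)
  ε-move, top $: go to q_2, push W$ → (q_2, aababa, W$)
  read a, top W: go to q_0, push ε → (q_0, ababa, $)
  ε-move, top $: go to q_2, push W$ → (q_2, ababa, W$)
  read a, top W: go to q_0, push ε → (q_0, baba, $)
  ε-move, top $: go to q_2, push W$ → (q_2, baba, W$)
  read b, top W: go to q_2, push VV → (q_2, aba, VV$)
  read a, top V: go to q_0, push W → (q_0, ba, WV$)
No transition for (q_0, b, top W); M blocks with input ba remaining.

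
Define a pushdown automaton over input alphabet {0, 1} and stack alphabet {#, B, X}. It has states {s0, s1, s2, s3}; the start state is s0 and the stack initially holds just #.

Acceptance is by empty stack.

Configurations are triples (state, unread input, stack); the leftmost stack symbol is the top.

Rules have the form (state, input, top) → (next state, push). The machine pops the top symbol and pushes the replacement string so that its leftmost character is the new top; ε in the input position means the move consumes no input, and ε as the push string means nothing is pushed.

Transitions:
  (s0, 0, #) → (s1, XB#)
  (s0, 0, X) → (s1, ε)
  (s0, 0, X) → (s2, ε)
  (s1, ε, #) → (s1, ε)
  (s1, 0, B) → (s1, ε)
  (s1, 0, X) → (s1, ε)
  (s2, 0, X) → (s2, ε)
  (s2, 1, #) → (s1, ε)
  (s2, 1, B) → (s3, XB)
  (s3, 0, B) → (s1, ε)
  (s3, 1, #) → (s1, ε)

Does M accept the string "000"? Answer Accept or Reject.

Accept

One accepting computation: (s0, 000, #) ⊢ (s1, 00, XB#) ⊢ (s1, 0, B#) ⊢ (s1, ε, #) ⊢ (s1, ε, ε)
All input consumed and the stack is empty.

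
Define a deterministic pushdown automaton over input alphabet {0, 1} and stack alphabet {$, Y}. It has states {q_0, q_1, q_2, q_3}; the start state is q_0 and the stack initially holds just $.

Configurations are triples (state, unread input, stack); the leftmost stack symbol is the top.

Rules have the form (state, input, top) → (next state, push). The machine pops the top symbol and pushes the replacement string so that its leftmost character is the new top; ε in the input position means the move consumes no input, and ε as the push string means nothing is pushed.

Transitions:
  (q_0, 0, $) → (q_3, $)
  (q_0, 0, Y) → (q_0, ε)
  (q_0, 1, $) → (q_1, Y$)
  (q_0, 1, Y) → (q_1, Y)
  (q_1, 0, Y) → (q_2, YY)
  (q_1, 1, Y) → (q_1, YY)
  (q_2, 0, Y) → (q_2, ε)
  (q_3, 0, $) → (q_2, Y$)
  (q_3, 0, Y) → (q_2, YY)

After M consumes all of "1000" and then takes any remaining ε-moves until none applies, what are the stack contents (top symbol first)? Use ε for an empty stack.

$

(q_0, 1000, $)
  read 1, top $: go to q_1, push Y$ → (q_1, 000, Y$)
  read 0, top Y: go to q_2, push YY → (q_2, 00, YY$)
  read 0, top Y: go to q_2, push ε → (q_2, 0, Y$)
  read 0, top Y: go to q_2, push ε → (q_2, ε, $)
All input consumed in state q_2 with stack $.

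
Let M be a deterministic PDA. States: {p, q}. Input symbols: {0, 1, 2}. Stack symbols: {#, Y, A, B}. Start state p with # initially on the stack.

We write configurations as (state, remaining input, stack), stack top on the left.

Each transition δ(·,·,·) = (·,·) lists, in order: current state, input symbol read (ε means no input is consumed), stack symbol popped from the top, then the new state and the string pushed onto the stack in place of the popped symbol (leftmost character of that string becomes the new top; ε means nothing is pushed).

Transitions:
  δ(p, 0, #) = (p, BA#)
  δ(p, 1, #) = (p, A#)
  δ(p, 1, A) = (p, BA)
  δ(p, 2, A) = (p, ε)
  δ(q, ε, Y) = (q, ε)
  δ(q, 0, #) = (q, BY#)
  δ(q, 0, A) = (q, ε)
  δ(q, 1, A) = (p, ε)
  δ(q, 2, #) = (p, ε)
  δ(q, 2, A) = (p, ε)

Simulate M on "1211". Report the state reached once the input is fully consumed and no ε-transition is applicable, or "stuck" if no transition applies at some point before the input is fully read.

p

(p, 1211, #)
  read 1, top #: go to p, push A# → (p, 211, A#)
  read 2, top A: go to p, push ε → (p, 11, #)
  read 1, top #: go to p, push A# → (p, 1, A#)
  read 1, top A: go to p, push BA → (p, ε, BA#)
All input consumed; M is in state p.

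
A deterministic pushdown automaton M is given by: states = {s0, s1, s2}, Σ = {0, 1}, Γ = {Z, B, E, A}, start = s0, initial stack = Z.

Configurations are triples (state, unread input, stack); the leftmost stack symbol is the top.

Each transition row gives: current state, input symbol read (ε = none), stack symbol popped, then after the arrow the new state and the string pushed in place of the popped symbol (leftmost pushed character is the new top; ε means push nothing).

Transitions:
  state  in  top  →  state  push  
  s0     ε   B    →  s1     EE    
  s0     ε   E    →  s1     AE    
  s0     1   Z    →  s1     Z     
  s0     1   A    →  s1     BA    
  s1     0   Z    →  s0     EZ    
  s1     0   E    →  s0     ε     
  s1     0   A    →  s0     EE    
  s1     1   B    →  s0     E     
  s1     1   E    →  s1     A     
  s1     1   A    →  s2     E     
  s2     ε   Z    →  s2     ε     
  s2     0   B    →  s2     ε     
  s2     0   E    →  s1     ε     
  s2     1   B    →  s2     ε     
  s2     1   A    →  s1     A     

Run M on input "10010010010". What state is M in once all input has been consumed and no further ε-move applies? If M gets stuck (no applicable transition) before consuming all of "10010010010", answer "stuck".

s1

(s0, 10010010010, Z) ⊢ (s1, 0010010010, Z) ⊢ (s0, 010010010, EZ) ⊢ (s1, 010010010, AEZ) ⊢ (s0, 10010010, EEEZ) ⊢ (s1, 10010010, AEEEZ) ⊢ (s2, 0010010, EEEEZ) ⊢ (s1, 010010, EEEZ) ⊢ (s0, 10010, EEZ) ⊢ (s1, 10010, AEEZ) ⊢ (s2, 0010, EEEZ) ⊢ (s1, 010, EEZ) ⊢ (s0, 10, EZ) ⊢ (s1, 10, AEZ) ⊢ (s2, 0, EEZ) ⊢ (s1, ε, EZ)
All input consumed; M is in state s1.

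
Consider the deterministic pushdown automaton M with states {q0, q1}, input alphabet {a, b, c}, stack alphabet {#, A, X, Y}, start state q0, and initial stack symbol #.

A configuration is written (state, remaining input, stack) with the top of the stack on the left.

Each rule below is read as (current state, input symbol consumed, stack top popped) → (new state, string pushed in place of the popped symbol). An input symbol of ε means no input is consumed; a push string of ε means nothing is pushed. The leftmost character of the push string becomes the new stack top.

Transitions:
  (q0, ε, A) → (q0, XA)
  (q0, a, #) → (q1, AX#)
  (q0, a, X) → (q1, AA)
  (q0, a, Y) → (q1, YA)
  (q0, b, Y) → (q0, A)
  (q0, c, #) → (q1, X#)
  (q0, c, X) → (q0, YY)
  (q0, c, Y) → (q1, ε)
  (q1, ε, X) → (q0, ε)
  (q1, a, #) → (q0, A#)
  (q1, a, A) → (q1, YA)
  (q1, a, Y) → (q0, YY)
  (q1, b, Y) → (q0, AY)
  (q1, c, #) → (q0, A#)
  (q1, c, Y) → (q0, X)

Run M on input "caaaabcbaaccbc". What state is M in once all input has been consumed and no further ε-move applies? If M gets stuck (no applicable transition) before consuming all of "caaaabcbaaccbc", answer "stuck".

(q0, caaaabcbaaccbc, #)
  read c, top #: go to q1, push X# → (q1, aaaabcbaaccbc, X#)
  ε-move, top X: go to q0, push ε → (q0, aaaabcbaaccbc, #)
  read a, top #: go to q1, push AX# → (q1, aaabcbaaccbc, AX#)
  read a, top A: go to q1, push YA → (q1, aabcbaaccbc, YAX#)
  read a, top Y: go to q0, push YY → (q0, abcbaaccbc, YYAX#)
  read a, top Y: go to q1, push YA → (q1, bcbaaccbc, YAYAX#)
  read b, top Y: go to q0, push AY → (q0, cbaaccbc, AYAYAX#)
  ε-move, top A: go to q0, push XA → (q0, cbaaccbc, XAYAYAX#)
  read c, top X: go to q0, push YY → (q0, baaccbc, YYAYAYAX#)
  read b, top Y: go to q0, push A → (q0, aaccbc, AYAYAYAX#)
  ε-move, top A: go to q0, push XA → (q0, aaccbc, XAYAYAYAX#)
  read a, top X: go to q1, push AA → (q1, accbc, AAAYAYAYAX#)
  read a, top A: go to q1, push YA → (q1, ccbc, YAAAYAYAYAX#)
  read c, top Y: go to q0, push X → (q0, cbc, XAAAYAYAYAX#)
  read c, top X: go to q0, push YY → (q0, bc, YYAAAYAYAYAX#)
  read b, top Y: go to q0, push A → (q0, c, AYAAAYAYAYAX#)
  ε-move, top A: go to q0, push XA → (q0, c, XAYAAAYAYAYAX#)
  read c, top X: go to q0, push YY → (q0, ε, YYAYAAAYAYAYAX#)
All input consumed; M is in state q0.

q0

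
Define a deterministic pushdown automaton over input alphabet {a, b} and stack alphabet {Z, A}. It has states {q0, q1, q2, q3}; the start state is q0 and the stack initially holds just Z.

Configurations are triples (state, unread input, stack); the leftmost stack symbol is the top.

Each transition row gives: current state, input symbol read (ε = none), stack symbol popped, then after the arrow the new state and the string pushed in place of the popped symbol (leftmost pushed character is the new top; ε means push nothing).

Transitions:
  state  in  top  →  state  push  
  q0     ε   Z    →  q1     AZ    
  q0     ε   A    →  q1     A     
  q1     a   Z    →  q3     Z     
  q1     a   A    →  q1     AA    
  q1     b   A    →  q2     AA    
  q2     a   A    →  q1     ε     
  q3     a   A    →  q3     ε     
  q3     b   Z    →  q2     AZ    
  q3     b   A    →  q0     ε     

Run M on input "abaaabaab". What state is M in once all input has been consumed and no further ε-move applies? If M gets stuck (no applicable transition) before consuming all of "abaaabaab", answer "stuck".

q2

(q0, abaaabaab, Z)
  ε-move, top Z: go to q1, push AZ → (q1, abaaabaab, AZ)
  read a, top A: go to q1, push AA → (q1, baaabaab, AAZ)
  read b, top A: go to q2, push AA → (q2, aaabaab, AAAZ)
  read a, top A: go to q1, push ε → (q1, aabaab, AAZ)
  read a, top A: go to q1, push AA → (q1, abaab, AAAZ)
  read a, top A: go to q1, push AA → (q1, baab, AAAAZ)
  read b, top A: go to q2, push AA → (q2, aab, AAAAAZ)
  read a, top A: go to q1, push ε → (q1, ab, AAAAZ)
  read a, top A: go to q1, push AA → (q1, b, AAAAAZ)
  read b, top A: go to q2, push AA → (q2, ε, AAAAAAZ)
All input consumed; M is in state q2.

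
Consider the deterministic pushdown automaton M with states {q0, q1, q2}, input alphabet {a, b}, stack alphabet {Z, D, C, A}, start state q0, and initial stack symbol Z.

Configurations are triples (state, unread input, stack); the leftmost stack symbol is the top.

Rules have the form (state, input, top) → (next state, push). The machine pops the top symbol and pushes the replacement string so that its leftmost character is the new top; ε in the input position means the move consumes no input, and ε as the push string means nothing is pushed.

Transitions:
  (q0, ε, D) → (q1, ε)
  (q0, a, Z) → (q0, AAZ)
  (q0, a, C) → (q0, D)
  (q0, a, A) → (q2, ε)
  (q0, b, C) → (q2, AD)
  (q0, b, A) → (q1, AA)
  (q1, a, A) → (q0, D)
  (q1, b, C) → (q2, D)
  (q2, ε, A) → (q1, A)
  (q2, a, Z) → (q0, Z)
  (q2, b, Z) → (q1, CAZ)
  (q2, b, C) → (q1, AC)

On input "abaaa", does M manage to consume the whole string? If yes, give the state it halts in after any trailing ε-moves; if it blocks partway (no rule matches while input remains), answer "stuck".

(q0, abaaa, Z) ⊢ (q0, baaa, AAZ) ⊢ (q1, aaa, AAAZ) ⊢ (q0, aa, DAAZ) ⊢ (q1, aa, AAZ) ⊢ (q0, a, DAZ) ⊢ (q1, a, AZ) ⊢ (q0, ε, DZ) ⊢ (q1, ε, Z)
All input consumed; M is in state q1.

q1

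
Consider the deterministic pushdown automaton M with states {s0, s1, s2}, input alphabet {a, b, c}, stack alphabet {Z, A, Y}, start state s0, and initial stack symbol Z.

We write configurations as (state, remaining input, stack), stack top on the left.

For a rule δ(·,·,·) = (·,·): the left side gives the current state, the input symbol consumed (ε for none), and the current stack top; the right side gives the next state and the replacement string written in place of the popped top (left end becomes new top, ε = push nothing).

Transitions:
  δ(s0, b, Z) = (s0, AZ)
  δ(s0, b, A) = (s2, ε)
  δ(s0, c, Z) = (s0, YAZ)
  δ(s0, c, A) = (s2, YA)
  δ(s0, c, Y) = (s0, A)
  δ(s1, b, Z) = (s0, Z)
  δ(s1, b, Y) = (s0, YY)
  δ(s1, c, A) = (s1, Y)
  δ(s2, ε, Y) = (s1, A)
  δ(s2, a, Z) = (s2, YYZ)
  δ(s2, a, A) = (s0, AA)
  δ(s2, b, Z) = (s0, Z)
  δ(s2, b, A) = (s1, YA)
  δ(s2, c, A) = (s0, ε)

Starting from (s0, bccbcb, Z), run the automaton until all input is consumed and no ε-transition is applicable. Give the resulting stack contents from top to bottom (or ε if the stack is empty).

AAZ

(s0, bccbcb, Z)
  read b, top Z: go to s0, push AZ → (s0, ccbcb, AZ)
  read c, top A: go to s2, push YA → (s2, cbcb, YAZ)
  ε-move, top Y: go to s1, push A → (s1, cbcb, AAZ)
  read c, top A: go to s1, push Y → (s1, bcb, YAZ)
  read b, top Y: go to s0, push YY → (s0, cb, YYAZ)
  read c, top Y: go to s0, push A → (s0, b, AYAZ)
  read b, top A: go to s2, push ε → (s2, ε, YAZ)
  ε-move, top Y: go to s1, push A → (s1, ε, AAZ)
All input consumed in state s1 with stack AAZ.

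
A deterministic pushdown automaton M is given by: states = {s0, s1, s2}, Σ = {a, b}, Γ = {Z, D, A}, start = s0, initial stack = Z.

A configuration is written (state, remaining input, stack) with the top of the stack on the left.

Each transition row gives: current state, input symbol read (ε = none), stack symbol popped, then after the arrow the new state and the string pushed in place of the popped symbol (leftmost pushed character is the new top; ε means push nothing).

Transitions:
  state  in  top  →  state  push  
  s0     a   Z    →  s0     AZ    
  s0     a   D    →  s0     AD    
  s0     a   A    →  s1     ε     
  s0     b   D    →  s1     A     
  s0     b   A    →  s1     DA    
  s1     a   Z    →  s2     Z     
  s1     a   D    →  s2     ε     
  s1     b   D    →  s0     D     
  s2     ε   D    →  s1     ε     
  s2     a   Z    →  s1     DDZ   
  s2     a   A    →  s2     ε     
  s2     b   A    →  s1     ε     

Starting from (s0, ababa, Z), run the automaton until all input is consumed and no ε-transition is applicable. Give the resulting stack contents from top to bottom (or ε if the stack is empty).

Z

(s0, ababa, Z)
  read a, top Z: go to s0, push AZ → (s0, baba, AZ)
  read b, top A: go to s1, push DA → (s1, aba, DAZ)
  read a, top D: go to s2, push ε → (s2, ba, AZ)
  read b, top A: go to s1, push ε → (s1, a, Z)
  read a, top Z: go to s2, push Z → (s2, ε, Z)
All input consumed in state s2 with stack Z.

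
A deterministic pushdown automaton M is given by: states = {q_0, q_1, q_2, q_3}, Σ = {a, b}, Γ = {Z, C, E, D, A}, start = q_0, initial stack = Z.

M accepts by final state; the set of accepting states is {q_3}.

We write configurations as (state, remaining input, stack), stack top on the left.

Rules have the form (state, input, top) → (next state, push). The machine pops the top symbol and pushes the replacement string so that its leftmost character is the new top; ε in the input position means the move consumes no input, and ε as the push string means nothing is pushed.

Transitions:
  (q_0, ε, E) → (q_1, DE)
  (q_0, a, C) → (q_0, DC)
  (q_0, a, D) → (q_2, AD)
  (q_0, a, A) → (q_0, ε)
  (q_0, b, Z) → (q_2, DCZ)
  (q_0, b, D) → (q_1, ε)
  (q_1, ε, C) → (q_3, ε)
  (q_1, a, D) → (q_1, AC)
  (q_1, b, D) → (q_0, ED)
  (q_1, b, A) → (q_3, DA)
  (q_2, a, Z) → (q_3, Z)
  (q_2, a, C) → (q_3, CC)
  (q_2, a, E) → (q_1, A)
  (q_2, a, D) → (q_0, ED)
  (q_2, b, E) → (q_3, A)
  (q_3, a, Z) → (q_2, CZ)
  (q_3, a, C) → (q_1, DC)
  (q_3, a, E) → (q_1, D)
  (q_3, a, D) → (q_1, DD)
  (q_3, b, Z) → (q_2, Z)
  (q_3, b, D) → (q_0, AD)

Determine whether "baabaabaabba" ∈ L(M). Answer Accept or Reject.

Reject

(q_0, baabaabaabba, Z) ⊢ (q_2, aabaabaabba, DCZ) ⊢ (q_0, abaabaabba, EDCZ) ⊢ (q_1, abaabaabba, DEDCZ) ⊢ (q_1, baabaabba, ACEDCZ) ⊢ (q_3, aabaabba, DACEDCZ) ⊢ (q_1, abaabba, DDACEDCZ) ⊢ (q_1, baabba, ACDACEDCZ) ⊢ (q_3, aabba, DACDACEDCZ) ⊢ (q_1, abba, DDACDACEDCZ) ⊢ (q_1, bba, ACDACDACEDCZ) ⊢ (q_3, ba, DACDACDACEDCZ) ⊢ (q_0, a, ADACDACDACEDCZ) ⊢ (q_0, ε, DACDACDACEDCZ)
All input consumed; state q_0 ∉ F and no further ε-move applies.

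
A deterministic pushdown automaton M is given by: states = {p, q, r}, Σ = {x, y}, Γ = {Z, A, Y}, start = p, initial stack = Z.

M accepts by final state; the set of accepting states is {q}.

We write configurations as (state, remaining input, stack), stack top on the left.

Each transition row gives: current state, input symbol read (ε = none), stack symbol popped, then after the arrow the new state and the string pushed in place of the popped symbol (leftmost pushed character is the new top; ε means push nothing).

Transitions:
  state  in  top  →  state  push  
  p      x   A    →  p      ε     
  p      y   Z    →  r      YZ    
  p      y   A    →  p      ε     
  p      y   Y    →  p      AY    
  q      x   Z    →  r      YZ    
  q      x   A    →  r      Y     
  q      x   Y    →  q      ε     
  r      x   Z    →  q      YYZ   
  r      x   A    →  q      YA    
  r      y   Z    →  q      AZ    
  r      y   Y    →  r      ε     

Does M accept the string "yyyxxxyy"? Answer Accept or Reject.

(p, yyyxxxyy, Z) ⊢ (r, yyxxxyy, YZ) ⊢ (r, yxxxyy, Z) ⊢ (q, xxxyy, AZ) ⊢ (r, xxyy, YZ)
No transition applies at (r, xxyy, YZ); input not fully consumed.

Reject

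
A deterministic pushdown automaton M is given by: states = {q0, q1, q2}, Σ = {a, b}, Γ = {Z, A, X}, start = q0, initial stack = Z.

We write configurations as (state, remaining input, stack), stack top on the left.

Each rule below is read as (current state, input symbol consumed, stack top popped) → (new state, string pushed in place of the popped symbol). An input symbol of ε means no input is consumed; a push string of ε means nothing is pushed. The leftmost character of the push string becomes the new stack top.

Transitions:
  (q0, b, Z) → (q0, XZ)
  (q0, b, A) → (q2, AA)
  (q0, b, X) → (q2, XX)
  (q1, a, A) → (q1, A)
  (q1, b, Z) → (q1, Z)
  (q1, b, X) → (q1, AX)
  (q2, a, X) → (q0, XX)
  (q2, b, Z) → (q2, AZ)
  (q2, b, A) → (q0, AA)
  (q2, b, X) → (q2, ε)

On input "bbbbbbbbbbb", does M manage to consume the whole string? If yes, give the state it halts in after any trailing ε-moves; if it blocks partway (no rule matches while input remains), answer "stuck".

(q0, bbbbbbbbbbb, Z)
  read b, top Z: go to q0, push XZ → (q0, bbbbbbbbbb, XZ)
  read b, top X: go to q2, push XX → (q2, bbbbbbbbb, XXZ)
  read b, top X: go to q2, push ε → (q2, bbbbbbbb, XZ)
  read b, top X: go to q2, push ε → (q2, bbbbbbb, Z)
  read b, top Z: go to q2, push AZ → (q2, bbbbbb, AZ)
  read b, top A: go to q0, push AA → (q0, bbbbb, AAZ)
  read b, top A: go to q2, push AA → (q2, bbbb, AAAZ)
  read b, top A: go to q0, push AA → (q0, bbb, AAAAZ)
  read b, top A: go to q2, push AA → (q2, bb, AAAAAZ)
  read b, top A: go to q0, push AA → (q0, b, AAAAAAZ)
  read b, top A: go to q2, push AA → (q2, ε, AAAAAAAZ)
All input consumed; M is in state q2.

q2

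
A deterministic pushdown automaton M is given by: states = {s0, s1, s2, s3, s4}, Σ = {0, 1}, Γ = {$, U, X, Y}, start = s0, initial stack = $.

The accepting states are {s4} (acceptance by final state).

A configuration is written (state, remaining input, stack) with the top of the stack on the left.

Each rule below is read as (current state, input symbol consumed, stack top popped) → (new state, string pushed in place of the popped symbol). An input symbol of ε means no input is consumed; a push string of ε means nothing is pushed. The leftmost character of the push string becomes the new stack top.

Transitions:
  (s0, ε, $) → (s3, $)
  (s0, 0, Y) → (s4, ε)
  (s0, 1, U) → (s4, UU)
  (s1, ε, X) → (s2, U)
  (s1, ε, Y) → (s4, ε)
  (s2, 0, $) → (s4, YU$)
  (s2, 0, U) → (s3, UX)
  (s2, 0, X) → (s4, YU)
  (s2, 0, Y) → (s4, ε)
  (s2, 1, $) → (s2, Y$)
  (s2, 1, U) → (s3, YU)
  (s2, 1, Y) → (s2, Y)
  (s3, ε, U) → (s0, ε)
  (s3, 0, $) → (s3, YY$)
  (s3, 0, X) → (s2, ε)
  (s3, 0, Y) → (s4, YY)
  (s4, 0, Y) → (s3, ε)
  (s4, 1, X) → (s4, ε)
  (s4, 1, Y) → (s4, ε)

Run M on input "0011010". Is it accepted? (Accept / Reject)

Reject

(s0, 0011010, $) ⊢ (s3, 0011010, $) ⊢ (s3, 011010, YY$) ⊢ (s4, 11010, YYY$) ⊢ (s4, 1010, YY$) ⊢ (s4, 010, Y$) ⊢ (s3, 10, $)
No transition applies at (s3, 10, $); input not fully consumed.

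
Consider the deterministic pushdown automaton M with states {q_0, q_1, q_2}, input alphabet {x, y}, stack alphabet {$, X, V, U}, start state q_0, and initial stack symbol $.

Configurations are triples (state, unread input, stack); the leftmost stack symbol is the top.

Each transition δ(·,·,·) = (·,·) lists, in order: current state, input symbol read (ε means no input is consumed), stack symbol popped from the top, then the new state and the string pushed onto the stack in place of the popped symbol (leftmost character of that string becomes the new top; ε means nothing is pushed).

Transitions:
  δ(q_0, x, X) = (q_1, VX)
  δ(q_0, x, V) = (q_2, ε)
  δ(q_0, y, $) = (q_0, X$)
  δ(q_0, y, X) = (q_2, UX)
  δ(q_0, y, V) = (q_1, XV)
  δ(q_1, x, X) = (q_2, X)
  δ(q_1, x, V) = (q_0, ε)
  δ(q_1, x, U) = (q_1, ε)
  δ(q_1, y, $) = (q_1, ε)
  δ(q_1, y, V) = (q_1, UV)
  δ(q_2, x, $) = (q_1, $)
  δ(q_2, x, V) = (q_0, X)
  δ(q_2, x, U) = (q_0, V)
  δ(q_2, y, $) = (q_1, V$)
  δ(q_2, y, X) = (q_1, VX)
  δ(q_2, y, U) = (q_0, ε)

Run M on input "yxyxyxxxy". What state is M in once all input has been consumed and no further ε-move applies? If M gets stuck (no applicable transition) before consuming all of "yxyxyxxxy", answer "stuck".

(q_0, yxyxyxxxy, $)
  read y, top $: go to q_0, push X$ → (q_0, xyxyxxxy, X$)
  read x, top X: go to q_1, push VX → (q_1, yxyxxxy, VX$)
  read y, top V: go to q_1, push UV → (q_1, xyxxxy, UVX$)
  read x, top U: go to q_1, push ε → (q_1, yxxxy, VX$)
  read y, top V: go to q_1, push UV → (q_1, xxxy, UVX$)
  read x, top U: go to q_1, push ε → (q_1, xxy, VX$)
  read x, top V: go to q_0, push ε → (q_0, xy, X$)
  read x, top X: go to q_1, push VX → (q_1, y, VX$)
  read y, top V: go to q_1, push UV → (q_1, ε, UVX$)
All input consumed; M is in state q_1.

q_1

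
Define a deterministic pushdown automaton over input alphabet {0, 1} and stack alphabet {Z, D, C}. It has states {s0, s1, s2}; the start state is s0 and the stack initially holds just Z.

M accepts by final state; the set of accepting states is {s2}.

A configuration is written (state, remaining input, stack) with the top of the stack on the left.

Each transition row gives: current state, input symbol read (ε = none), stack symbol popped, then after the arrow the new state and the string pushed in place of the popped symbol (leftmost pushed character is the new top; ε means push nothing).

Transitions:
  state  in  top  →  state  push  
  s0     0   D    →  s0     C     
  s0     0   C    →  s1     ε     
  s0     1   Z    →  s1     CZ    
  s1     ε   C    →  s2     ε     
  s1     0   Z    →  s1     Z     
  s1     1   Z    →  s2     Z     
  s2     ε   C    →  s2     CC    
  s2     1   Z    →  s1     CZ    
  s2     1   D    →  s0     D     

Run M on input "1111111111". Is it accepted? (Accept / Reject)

(s0, 1111111111, Z) ⊢ (s1, 111111111, CZ) ⊢ (s2, 111111111, Z) ⊢ (s1, 11111111, CZ) ⊢ (s2, 11111111, Z) ⊢ (s1, 1111111, CZ) ⊢ (s2, 1111111, Z) ⊢ (s1, 111111, CZ) ⊢ (s2, 111111, Z) ⊢ (s1, 11111, CZ) ⊢ (s2, 11111, Z) ⊢ (s1, 1111, CZ) ⊢ (s2, 1111, Z) ⊢ (s1, 111, CZ) ⊢ (s2, 111, Z) ⊢ (s1, 11, CZ) ⊢ (s2, 11, Z) ⊢ (s1, 1, CZ) ⊢ (s2, 1, Z) ⊢ (s1, ε, CZ) ⊢ (s2, ε, Z)
All input consumed; state s2 ∈ F.

Accept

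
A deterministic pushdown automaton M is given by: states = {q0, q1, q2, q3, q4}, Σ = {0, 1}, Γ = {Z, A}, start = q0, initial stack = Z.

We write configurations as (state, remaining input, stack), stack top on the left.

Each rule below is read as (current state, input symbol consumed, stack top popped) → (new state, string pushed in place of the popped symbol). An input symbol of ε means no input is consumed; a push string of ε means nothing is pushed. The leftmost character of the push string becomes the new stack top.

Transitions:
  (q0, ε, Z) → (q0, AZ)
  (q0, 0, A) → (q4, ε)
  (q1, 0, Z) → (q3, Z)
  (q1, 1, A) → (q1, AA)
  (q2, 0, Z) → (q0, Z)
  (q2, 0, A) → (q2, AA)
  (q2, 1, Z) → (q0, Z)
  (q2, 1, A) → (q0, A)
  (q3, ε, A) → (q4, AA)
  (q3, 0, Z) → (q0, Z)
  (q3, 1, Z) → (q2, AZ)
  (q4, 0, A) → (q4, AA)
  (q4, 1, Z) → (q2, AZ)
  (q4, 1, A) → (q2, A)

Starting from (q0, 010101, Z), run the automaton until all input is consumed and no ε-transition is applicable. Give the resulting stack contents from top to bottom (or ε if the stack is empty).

(q0, 010101, Z) ⊢ (q0, 010101, AZ) ⊢ (q4, 10101, Z) ⊢ (q2, 0101, AZ) ⊢ (q2, 101, AAZ) ⊢ (q0, 01, AAZ) ⊢ (q4, 1, AZ) ⊢ (q2, ε, AZ)
All input consumed in state q2 with stack AZ.

AZ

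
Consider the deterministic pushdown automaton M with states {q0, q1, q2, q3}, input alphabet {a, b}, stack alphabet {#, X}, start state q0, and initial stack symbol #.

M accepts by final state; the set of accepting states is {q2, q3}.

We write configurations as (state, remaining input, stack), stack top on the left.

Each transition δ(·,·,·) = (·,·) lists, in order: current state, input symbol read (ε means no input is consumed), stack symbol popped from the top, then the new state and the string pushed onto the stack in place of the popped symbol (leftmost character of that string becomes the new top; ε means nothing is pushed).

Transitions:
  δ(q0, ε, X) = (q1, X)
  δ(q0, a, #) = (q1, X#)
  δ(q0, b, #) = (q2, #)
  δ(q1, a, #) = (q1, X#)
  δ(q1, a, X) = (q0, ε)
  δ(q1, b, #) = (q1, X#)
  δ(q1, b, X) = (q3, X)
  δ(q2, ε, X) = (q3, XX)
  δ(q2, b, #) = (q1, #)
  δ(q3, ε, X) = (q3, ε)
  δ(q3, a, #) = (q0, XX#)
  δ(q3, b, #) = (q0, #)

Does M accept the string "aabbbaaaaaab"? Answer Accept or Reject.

(q0, aabbbaaaaaab, #)
  read a, top #: go to q1, push X# → (q1, abbbaaaaaab, X#)
  read a, top X: go to q0, push ε → (q0, bbbaaaaaab, #)
  read b, top #: go to q2, push # → (q2, bbaaaaaab, #)
  read b, top #: go to q1, push # → (q1, baaaaaab, #)
  read b, top #: go to q1, push X# → (q1, aaaaaab, X#)
  read a, top X: go to q0, push ε → (q0, aaaaab, #)
  read a, top #: go to q1, push X# → (q1, aaaab, X#)
  read a, top X: go to q0, push ε → (q0, aaab, #)
  read a, top #: go to q1, push X# → (q1, aab, X#)
  read a, top X: go to q0, push ε → (q0, ab, #)
  read a, top #: go to q1, push X# → (q1, b, X#)
  read b, top X: go to q3, push X → (q3, ε, X#)
All input consumed; state q3 ∈ F.

Accept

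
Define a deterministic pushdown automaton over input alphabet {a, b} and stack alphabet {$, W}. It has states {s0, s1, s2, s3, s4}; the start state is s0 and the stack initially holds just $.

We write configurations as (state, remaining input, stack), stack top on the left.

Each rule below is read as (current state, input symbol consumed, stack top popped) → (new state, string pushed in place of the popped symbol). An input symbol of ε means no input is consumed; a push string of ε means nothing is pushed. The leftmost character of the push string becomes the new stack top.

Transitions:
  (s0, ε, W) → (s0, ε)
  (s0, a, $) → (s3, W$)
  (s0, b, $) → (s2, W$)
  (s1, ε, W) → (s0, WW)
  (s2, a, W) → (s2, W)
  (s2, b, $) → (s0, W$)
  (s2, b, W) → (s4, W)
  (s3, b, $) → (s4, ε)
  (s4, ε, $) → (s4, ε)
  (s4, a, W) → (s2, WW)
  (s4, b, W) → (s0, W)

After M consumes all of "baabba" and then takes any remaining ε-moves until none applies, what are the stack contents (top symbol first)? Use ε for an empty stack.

W$

(s0, baabba, $) ⊢ (s2, aabba, W$) ⊢ (s2, abba, W$) ⊢ (s2, bba, W$) ⊢ (s4, ba, W$) ⊢ (s0, a, W$) ⊢ (s0, a, $) ⊢ (s3, ε, W$)
All input consumed in state s3 with stack W$.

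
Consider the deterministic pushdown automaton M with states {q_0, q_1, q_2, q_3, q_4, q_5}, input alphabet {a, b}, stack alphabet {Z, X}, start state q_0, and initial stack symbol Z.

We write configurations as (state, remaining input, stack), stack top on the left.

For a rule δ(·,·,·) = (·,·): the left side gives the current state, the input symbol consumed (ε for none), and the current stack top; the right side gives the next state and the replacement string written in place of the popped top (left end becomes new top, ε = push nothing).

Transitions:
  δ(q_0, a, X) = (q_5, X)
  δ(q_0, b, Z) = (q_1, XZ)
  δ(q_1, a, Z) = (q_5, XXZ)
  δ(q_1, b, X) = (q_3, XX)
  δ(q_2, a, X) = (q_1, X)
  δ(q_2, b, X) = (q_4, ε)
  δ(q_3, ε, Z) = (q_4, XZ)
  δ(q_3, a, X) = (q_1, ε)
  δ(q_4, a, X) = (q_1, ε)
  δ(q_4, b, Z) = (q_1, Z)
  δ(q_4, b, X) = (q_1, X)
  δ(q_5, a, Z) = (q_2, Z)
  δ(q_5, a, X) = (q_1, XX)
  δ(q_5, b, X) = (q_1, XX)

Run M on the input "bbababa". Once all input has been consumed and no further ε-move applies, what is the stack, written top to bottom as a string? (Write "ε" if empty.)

XZ

(q_0, bbababa, Z)
  read b, top Z: go to q_1, push XZ → (q_1, bababa, XZ)
  read b, top X: go to q_3, push XX → (q_3, ababa, XXZ)
  read a, top X: go to q_1, push ε → (q_1, baba, XZ)
  read b, top X: go to q_3, push XX → (q_3, aba, XXZ)
  read a, top X: go to q_1, push ε → (q_1, ba, XZ)
  read b, top X: go to q_3, push XX → (q_3, a, XXZ)
  read a, top X: go to q_1, push ε → (q_1, ε, XZ)
All input consumed in state q_1 with stack XZ.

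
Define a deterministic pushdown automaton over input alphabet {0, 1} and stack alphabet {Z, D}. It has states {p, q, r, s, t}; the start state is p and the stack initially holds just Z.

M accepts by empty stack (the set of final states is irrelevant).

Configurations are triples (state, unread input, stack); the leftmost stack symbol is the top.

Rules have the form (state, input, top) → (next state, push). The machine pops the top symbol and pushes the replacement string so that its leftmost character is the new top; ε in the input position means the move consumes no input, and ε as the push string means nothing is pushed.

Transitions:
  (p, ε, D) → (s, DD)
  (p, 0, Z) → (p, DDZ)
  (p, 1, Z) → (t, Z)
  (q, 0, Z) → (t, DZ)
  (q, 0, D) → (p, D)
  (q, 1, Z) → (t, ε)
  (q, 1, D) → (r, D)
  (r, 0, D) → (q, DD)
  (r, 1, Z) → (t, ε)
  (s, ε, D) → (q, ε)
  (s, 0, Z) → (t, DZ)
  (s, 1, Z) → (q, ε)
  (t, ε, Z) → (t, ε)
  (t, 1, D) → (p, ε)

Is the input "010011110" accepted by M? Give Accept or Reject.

(p, 010011110, Z) ⊢ (p, 10011110, DDZ) ⊢ (s, 10011110, DDDZ) ⊢ (q, 10011110, DDZ) ⊢ (r, 0011110, DDZ) ⊢ (q, 011110, DDDZ) ⊢ (p, 11110, DDDZ) ⊢ (s, 11110, DDDDZ) ⊢ (q, 11110, DDDZ) ⊢ (r, 1110, DDDZ)
No transition applies at (r, 1110, DDDZ); input not fully consumed.

Reject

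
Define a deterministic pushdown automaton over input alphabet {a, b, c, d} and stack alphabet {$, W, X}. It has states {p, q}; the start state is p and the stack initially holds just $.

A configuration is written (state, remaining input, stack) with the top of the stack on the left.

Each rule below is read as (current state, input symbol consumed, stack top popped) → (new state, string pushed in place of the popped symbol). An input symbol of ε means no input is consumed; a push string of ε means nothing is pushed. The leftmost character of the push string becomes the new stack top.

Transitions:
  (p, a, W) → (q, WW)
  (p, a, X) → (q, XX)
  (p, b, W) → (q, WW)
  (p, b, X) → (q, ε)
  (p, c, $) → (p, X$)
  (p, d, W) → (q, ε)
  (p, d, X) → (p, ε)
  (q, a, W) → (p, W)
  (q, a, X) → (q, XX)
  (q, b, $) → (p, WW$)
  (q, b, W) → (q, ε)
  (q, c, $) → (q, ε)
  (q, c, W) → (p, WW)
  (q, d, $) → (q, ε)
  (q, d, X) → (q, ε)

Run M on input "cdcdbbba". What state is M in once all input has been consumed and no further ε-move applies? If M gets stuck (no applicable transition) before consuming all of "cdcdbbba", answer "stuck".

(p, cdcdbbba, $) ⊢ (p, dcdbbba, X$) ⊢ (p, cdbbba, $) ⊢ (p, dbbba, X$) ⊢ (p, bbba, $)
No transition for (p, b, top $); M blocks with input bbba remaining.

stuck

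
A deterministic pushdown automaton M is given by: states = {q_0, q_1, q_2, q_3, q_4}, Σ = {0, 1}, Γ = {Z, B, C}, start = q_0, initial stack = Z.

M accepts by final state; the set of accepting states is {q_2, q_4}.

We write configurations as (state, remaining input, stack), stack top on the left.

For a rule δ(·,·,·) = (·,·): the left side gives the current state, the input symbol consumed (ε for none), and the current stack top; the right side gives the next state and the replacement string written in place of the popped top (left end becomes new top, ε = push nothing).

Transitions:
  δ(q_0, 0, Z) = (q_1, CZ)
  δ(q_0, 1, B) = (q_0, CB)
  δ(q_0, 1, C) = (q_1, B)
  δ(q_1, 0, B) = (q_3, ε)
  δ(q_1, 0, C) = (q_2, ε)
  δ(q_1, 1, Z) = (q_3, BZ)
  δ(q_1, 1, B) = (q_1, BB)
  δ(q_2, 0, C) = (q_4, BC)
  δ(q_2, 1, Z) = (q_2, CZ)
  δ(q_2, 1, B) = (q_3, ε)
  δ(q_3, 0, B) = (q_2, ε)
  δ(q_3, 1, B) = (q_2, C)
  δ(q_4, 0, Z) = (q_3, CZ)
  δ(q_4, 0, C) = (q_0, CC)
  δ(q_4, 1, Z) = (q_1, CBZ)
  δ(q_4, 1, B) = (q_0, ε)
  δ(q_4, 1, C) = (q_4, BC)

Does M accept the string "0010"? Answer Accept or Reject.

Accept

(q_0, 0010, Z) ⊢ (q_1, 010, CZ) ⊢ (q_2, 10, Z) ⊢ (q_2, 0, CZ) ⊢ (q_4, ε, BCZ)
All input consumed; state q_4 ∈ F.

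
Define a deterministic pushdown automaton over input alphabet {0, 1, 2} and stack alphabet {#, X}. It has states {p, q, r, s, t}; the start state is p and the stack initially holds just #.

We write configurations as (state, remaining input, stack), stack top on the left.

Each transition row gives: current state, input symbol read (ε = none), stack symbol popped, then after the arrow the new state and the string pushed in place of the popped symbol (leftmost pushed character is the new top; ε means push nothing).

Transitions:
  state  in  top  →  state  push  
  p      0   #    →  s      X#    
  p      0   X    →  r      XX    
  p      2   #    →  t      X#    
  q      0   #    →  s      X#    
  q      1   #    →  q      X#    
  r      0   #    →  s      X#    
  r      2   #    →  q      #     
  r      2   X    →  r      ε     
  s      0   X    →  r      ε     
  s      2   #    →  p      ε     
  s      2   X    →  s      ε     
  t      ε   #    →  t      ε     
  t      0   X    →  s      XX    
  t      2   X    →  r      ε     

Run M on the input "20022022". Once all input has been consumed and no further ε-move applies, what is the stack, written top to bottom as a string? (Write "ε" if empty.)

(p, 20022022, #) ⊢ (t, 0022022, X#) ⊢ (s, 022022, XX#) ⊢ (r, 22022, X#) ⊢ (r, 2022, #) ⊢ (q, 022, #) ⊢ (s, 22, X#) ⊢ (s, 2, #) ⊢ (p, ε, ε)
All input consumed in state p with stack ε.

ε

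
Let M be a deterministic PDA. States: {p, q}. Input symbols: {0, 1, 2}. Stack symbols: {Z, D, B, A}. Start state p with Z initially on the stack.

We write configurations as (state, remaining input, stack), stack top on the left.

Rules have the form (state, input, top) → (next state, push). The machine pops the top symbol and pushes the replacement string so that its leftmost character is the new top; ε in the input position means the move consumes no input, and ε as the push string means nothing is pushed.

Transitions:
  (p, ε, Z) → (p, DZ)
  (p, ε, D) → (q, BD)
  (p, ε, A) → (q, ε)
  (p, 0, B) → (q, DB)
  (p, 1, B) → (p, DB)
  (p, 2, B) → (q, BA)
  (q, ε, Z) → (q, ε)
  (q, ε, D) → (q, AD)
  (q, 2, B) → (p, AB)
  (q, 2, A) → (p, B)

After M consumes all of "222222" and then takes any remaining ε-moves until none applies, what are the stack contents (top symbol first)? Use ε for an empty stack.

BDZ

(p, 222222, Z)
  ε-move, top Z: go to p, push DZ → (p, 222222, DZ)
  ε-move, top D: go to q, push BD → (q, 222222, BDZ)
  read 2, top B: go to p, push AB → (p, 22222, ABDZ)
  ε-move, top A: go to q, push ε → (q, 22222, BDZ)
  read 2, top B: go to p, push AB → (p, 2222, ABDZ)
  ε-move, top A: go to q, push ε → (q, 2222, BDZ)
  read 2, top B: go to p, push AB → (p, 222, ABDZ)
  ε-move, top A: go to q, push ε → (q, 222, BDZ)
  read 2, top B: go to p, push AB → (p, 22, ABDZ)
  ε-move, top A: go to q, push ε → (q, 22, BDZ)
  read 2, top B: go to p, push AB → (p, 2, ABDZ)
  ε-move, top A: go to q, push ε → (q, 2, BDZ)
  read 2, top B: go to p, push AB → (p, ε, ABDZ)
  ε-move, top A: go to q, push ε → (q, ε, BDZ)
All input consumed in state q with stack BDZ.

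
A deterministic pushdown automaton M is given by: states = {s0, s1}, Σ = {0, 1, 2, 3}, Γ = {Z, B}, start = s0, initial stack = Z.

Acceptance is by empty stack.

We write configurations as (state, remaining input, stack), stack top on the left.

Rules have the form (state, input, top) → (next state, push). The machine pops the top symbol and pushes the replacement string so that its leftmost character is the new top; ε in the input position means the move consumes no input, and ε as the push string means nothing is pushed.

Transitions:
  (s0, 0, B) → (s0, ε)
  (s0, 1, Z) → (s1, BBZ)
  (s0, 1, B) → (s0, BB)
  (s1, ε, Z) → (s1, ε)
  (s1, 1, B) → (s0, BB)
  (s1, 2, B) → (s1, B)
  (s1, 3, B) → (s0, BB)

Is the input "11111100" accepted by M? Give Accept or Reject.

(s0, 11111100, Z)
  read 1, top Z: go to s1, push BBZ → (s1, 1111100, BBZ)
  read 1, top B: go to s0, push BB → (s0, 111100, BBBZ)
  read 1, top B: go to s0, push BB → (s0, 11100, BBBBZ)
  read 1, top B: go to s0, push BB → (s0, 1100, BBBBBZ)
  read 1, top B: go to s0, push BB → (s0, 100, BBBBBBZ)
  read 1, top B: go to s0, push BB → (s0, 00, BBBBBBBZ)
  read 0, top B: go to s0, push ε → (s0, 0, BBBBBBZ)
  read 0, top B: go to s0, push ε → (s0, ε, BBBBBZ)
All input consumed; stack is BBBBBZ, not empty, and no further ε-move applies.

Reject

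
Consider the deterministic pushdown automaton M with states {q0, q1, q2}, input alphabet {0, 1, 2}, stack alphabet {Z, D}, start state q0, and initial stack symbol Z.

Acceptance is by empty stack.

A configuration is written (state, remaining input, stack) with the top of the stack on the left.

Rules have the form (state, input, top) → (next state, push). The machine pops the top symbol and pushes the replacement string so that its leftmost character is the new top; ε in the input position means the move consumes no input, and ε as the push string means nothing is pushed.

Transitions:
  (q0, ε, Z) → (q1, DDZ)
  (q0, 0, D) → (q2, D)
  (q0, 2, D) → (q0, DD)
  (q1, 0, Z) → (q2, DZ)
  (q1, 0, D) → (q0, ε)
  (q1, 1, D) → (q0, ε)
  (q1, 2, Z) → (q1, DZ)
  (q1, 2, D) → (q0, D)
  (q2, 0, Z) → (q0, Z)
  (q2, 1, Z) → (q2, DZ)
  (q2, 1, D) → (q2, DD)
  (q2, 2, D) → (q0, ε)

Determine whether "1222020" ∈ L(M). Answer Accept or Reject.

Reject

(q0, 1222020, Z)
  ε-move, top Z: go to q1, push DDZ → (q1, 1222020, DDZ)
  read 1, top D: go to q0, push ε → (q0, 222020, DZ)
  read 2, top D: go to q0, push DD → (q0, 22020, DDZ)
  read 2, top D: go to q0, push DD → (q0, 2020, DDDZ)
  read 2, top D: go to q0, push DD → (q0, 020, DDDDZ)
  read 0, top D: go to q2, push D → (q2, 20, DDDDZ)
  read 2, top D: go to q0, push ε → (q0, 0, DDDZ)
  read 0, top D: go to q2, push D → (q2, ε, DDDZ)
All input consumed; stack is DDDZ, not empty, and no further ε-move applies.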